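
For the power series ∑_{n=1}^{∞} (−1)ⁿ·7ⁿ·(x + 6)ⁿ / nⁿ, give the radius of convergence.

R = ∞

Root test: |a_n|^(1/n) = 7/n → 0.
Since the n-th root of |a_n| tends to 0, the series converges for all real x; R = ∞.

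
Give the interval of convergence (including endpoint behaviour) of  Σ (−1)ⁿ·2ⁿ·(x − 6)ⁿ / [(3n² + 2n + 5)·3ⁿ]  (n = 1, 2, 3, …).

[9/2, 15/2]

Apply the ratio test: |a_{n+1}| / |a_n| = [(3n² + 2n + 5)/(3(n+1)² + 2(n+1) + 5)] · 2/3, which tends to 2/3 as n → ∞.
Thus R = 1/(2/3) = 3/2.
Check x = 15/2: absolute convergence follows by limit comparison with Σ 1/n².
When x = 9/2, the terms are on the order of 1/n², so the series converges absolutely by comparison with the p-series (p = 2 > 1).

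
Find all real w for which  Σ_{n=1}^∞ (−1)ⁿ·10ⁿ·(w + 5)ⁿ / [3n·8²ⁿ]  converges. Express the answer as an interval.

The ratio of consecutive coefficients is [3n/3(n+1)] · 10/64 → 5/32.
The series converges when 5/32 · |w + 5| < 1, giving R = 32/5.
Endpoint w = 7/5: an alternating series whose terms decrease to 0 in absolute value, so it converges by the Leibniz criterion.
Endpoint w = -57/5: comparison with the harmonic series Σ 1/n shows the series diverges.

(-57/5, 7/5]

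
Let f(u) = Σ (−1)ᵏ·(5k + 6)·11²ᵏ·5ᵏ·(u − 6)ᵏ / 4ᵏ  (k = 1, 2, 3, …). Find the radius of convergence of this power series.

R = 4/605

By the ratio test, |a_{k+1}/a_k| = [(5(k+1) + 6)/(5k + 6)] · 121·5/4 → 605/4.
Thus R = 1/(605/4) = 4/605.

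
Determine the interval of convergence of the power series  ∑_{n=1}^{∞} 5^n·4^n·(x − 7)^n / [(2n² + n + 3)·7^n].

By the ratio test, |a_{n+1}/a_n| = [(2n² + n + 3)/(2(n+1)² + (n+1) + 3)] · 5·4/7 → 20/7.
Thus R = 1/(20/7) = 7/20.
When x = 147/20, absolute convergence follows by limit comparison with Σ 1/n².
Check x = 133/20: the terms are on the order of 1/n², so the series converges absolutely by comparison with the p-series (p = 2 > 1).

[133/20, 147/20]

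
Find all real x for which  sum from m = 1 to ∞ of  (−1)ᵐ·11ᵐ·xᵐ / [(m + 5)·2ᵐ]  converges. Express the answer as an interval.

(-2/11, 2/11]

The ratio of consecutive coefficients is [(m + 5)/((m+1) + 5)] · 11/2 → 11/2.
Hence the series converges for |x| < 1/(11/2) = 2/11, so the radius of convergence is 2/11.
At x = 2/11: an alternating series whose terms decrease to 0 in absolute value, so it converges by the Leibniz criterion.
Endpoint x = -2/11: the terms behave like c/m; limit comparison with the harmonic series gives divergence.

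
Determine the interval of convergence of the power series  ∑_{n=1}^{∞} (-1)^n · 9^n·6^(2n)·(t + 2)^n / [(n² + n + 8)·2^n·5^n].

[-329/162, -319/162]

The ratio of consecutive coefficients is [(n² + n + 8)/((n+1)² + (n+1) + 8)] · 9·36/(2·5) → 162/5.
Hence the series converges for |t + 2| < 1/(162/5) = 5/162, so the radius of convergence is 5/162.
Endpoint t = -319/162: absolute convergence follows by limit comparison with Σ 1/n².
When t = -329/162, the terms are on the order of 1/n², so the series converges absolutely by comparison with the p-series (p = 2 > 1).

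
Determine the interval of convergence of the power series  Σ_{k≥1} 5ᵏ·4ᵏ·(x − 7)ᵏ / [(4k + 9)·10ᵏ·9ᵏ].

[5/2, 23/2)

Apply the ratio test: |a_{k+1}| / |a_k| = [(4k + 9)/(4(k+1) + 9)] · 5·4/(10·9), which tends to 2/9 as k → ∞.
Thus R = 1/(2/9) = 9/2.
Check x = 23/2: comparison with the harmonic series Σ 1/k shows the series diverges.
Check x = 5/2: the terms alternate in sign and decrease monotonically to 0 in absolute value (size ~ c/k), so the alternating series test gives convergence.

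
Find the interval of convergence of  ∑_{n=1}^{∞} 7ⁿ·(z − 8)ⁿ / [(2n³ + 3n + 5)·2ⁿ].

By the ratio test, |a_{n+1}/a_n| = [(2n³ + 3n + 5)/(2(n+1)³ + 3(n+1) + 5)] · 7/2 → 7/2.
The series converges when 7/2 · |z − 8| < 1, giving R = 2/7.
Endpoint z = 58/7: the terms are on the order of 1/n³, so the series converges absolutely by comparison with the p-series (p = 3 > 1).
When z = 54/7, the terms are on the order of 1/n³, so the series converges absolutely by comparison with the p-series (p = 3 > 1).

[54/7, 58/7]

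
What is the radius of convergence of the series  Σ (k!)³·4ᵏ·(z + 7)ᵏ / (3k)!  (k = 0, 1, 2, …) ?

Apply the ratio test: |a_{k+1}| / |a_k| = (k+1)³/[(3k+1)·(3k+2)·(3k+3)] · 4, which tends to 4/27 as k → ∞.
Hence the series converges for |z + 7| < 1/(4/27) = 27/4, so the radius of convergence is 27/4.

R = 27/4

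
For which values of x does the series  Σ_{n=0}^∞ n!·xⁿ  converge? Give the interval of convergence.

{0}

Apply the ratio test: |a_{n+1}| / |a_n| = (n+1), which tends to ∞ as n → ∞.
The ratio grows without bound, so the series diverges whenever x ≠ 0; it converges only at x = 0. R = 0.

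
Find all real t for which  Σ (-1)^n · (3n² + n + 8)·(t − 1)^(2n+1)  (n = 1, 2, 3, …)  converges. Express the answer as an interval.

(0, 2)

Ratio test: |a_{n+1}/a_n| = (3(n+1)² + (n+1) + 8)/(3n² + n + 8) → 1 as n → ∞.
Successive powers of (t − 1) differ by 2, so the series converges when |t − 1|² · 1 < 1, i.e. |t − 1| < √(1) = 1. So R = 1.
Check t = 2: the n-th term does not approach 0; divergence by the term test.
Check t = 0: the n-th term does not approach 0; divergence by the term test.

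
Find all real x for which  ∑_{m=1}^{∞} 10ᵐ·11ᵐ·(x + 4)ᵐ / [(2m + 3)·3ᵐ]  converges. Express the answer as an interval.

[-443/110, -437/110)

Ratio test: |a_{m+1}/a_m| = [(2m + 3)/(2(m+1) + 3)] · 10·11/3 → 110/3 as m → ∞.
Thus R = 1/(110/3) = 3/110.
Check x = -437/110: the terms are asymptotic to a nonzero constant times 1/m, so the series diverges by limit comparison with Σ 1/m.
At x = -443/110: an alternating series whose terms decrease to 0 in absolute value, so it converges by the Leibniz criterion.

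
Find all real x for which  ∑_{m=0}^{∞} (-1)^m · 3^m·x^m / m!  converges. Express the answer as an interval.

(−∞, ∞)

Ratio test: |a_{m+1}/a_m| = 3 · 1/(m+1) → 0 as m → ∞.
The limit is 0, so the series converges for all x; R = ∞.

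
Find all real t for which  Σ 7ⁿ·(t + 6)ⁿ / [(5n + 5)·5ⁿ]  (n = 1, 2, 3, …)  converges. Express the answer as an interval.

By the ratio test, |a_{n+1}/a_n| = [(5n + 5)/(5(n+1) + 5)] · 7/5 → 7/5.
Thus R = 1/(7/5) = 5/7.
When t = -37/7, comparison with the harmonic series Σ 1/n shows the series diverges.
Endpoint t = -47/7: the terms alternate in sign and decrease monotonically to 0 in absolute value (size ~ c/n), so the alternating series test gives convergence.

[-47/7, -37/7)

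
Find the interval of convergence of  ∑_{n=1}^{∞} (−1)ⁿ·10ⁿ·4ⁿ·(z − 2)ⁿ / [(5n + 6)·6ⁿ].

By the ratio test, |a_{n+1}/a_n| = [(5n + 6)/(5(n+1) + 6)] · 10·4/6 → 20/3.
The series converges when 20/3 · |z − 2| < 1, giving R = 3/20.
Endpoint z = 43/20: an alternating series whose terms decrease to 0 in absolute value, so it converges by the Leibniz criterion.
At z = 37/20: the terms are asymptotic to a nonzero constant times 1/n, so the series diverges by limit comparison with Σ 1/n.

(37/20, 43/20]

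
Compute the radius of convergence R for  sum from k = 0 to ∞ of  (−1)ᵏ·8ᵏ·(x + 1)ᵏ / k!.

R = ∞

Ratio test: |a_{k+1}/a_k| = 8 · 1/(k+1) → 0 as k → ∞.
The ratio tends to 0 regardless of x, hence R = ∞.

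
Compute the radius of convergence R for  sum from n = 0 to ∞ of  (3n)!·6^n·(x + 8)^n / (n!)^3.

R = 1/162

Ratio test: |a_{n+1}/a_n| = (3n+1)·(3n+2)·(3n+3)/(n+1)³ · 6 → 162 as n → ∞.
Convergence for |x + 8| · 162 < 1, i.e. |x + 8| < 1/162. So R = 1/162.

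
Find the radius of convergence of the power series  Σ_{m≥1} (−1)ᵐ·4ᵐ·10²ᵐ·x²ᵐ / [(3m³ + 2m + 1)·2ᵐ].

The ratio of consecutive coefficients is [(3m³ + 2m + 1)/(3(m+1)³ + 2(m+1) + 1)] · 4·100/2 → 200.
Successive powers of x differ by 2, so the series converges when |x|² · 200 < 1, i.e. |x| < √(1/200). So R = √2/20.

R = √2/20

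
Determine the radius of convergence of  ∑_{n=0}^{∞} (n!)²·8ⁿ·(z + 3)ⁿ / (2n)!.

By the ratio test, |a_{n+1}/a_n| = (n+1)²/[(2n+1)·(2n+2)] · 8 → 2.
Convergence for |z + 3| · 2 < 1, i.e. |z + 3| < 1/2. So R = 1/2.

R = 1/2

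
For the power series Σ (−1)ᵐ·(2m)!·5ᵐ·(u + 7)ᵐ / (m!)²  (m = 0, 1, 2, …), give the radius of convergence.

Ratio test: |a_{m+1}/a_m| = (2m+1)·(2m+2)/(m+1)² · 5 → 20 as m → ∞.
Convergence for |u + 7| · 20 < 1, i.e. |u + 7| < 1/20. So R = 1/20.

R = 1/20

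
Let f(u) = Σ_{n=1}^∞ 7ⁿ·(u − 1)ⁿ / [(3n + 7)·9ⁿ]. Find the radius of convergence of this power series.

By the ratio test, |a_{n+1}/a_n| = [(3n + 7)/(3(n+1) + 7)] · 7/9 → 7/9.
The series converges when 7/9 · |u − 1| < 1, giving R = 9/7.

R = 9/7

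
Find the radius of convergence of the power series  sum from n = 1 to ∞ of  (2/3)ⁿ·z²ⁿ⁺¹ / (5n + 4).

R = √6/2

The ratio of consecutive coefficients is [(5n + 4)/(5(n+1) + 4)] · 2/3 → 2/3.
Since the exponent of z increases by 2 each term, convergence requires |z|² < 3/2, hence R = √6/2.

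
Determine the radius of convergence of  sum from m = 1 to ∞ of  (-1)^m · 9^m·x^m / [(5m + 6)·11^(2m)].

R = 121/9

The ratio of consecutive coefficients is [(5m + 6)/(5(m+1) + 6)] · 9/121 → 9/121.
The series converges when 9/121 · |x| < 1, giving R = 121/9.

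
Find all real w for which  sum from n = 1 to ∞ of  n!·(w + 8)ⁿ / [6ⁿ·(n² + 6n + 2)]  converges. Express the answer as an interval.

{-8}

Ratio test: |a_{n+1}/a_n| = (n+1) · 1/6 · (n² + 6n + 2)/((n+1)² + 6(n+1) + 2) → ∞ as n → ∞.
Since the ratio → ∞, the series diverges for every w ≠ -8, and R = 0.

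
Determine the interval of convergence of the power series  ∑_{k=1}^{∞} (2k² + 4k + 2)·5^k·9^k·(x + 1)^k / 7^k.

(-52/45, -38/45)

Ratio test: |a_{k+1}/a_k| = [(2(k+1)² + 4(k+1) + 2)/(2k² + 4k + 2)] · 5·9/7 → 45/7 as k → ∞.
Thus R = 1/(45/7) = 7/45.
Check x = -38/45: the terms do not tend to 0, so the series diverges.
At x = -52/45: the terms do not tend to 0, so the series diverges.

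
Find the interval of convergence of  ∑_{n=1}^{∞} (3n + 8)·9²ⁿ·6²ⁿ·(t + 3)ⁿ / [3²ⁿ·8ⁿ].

The ratio of consecutive coefficients is [(3(n+1) + 8)/(3n + 8)] · 81·36/(9·8) → 81/2.
Hence the series converges for |t + 3| < 1/(81/2) = 2/81, so the radius of convergence is 2/81.
At t = -241/81: the terms do not tend to 0, so the series diverges.
When t = -245/81, the terms have absolute value of order n, which does not tend to 0, so the series diverges by the divergence test.

(-245/81, -241/81)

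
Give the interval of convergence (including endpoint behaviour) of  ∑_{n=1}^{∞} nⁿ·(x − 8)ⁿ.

{8}

Applying the root test, |a_n|^(1/n) = n → ∞.
Since the n-th root of |a_n| is unbounded, the series converges only at x = 8; R = 0.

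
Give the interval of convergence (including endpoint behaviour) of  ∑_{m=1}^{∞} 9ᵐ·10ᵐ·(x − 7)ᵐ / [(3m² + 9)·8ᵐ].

By the ratio test, |a_{m+1}/a_m| = [(3m² + 9)/(3(m+1)² + 9)] · 9·10/8 → 45/4.
Hence the series converges for |x − 7| < 1/(45/4) = 4/45, so the radius of convergence is 4/45.
At x = 319/45: absolute convergence follows by limit comparison with Σ 1/m².
Endpoint x = 311/45: absolute convergence follows by limit comparison with Σ 1/m².

[311/45, 319/45]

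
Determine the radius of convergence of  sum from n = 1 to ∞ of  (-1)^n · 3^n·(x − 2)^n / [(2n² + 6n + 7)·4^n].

R = 4/3

By the ratio test, |a_{n+1}/a_n| = [(2n² + 6n + 7)/(2(n+1)² + 6(n+1) + 7)] · 3/4 → 3/4.
Thus R = 1/(3/4) = 4/3.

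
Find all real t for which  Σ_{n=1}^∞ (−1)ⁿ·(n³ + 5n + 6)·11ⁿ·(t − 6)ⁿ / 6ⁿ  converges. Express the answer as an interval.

Apply the ratio test: |a_{n+1}| / |a_n| = [((n+1)³ + 5(n+1) + 6)/(n³ + 5n + 6)] · 11/6, which tends to 11/6 as n → ∞.
Convergence for |t − 6| · 11/6 < 1, i.e. |t − 6| < 6/11. So R = 6/11.
Endpoint t = 72/11: the n-th term does not approach 0; divergence by the term test.
At t = 60/11: the terms have absolute value of order n³, which does not tend to 0, so the series diverges by the divergence test.

(60/11, 72/11)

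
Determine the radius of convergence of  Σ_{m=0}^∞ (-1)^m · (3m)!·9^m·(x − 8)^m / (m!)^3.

Apply the ratio test: |a_{m+1}| / |a_m| = (3m+1)·(3m+2)·(3m+3)/(m+1)³ · 9, which tends to 243 as m → ∞.
Thus R = 1/(243) = 1/243.

R = 1/243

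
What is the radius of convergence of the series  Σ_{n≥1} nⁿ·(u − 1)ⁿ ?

R = 0

Applying the root test, |a_n|^(1/n) = n → ∞.
Since the n-th root of |a_n| is unbounded, the series converges only at u = 1; R = 0.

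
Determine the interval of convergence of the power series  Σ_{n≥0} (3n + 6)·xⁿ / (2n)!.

Apply the ratio test: |a_{n+1}| / |a_n| = (3(n+1) + 6)/(3n + 6) · 1/[(2n+1)·(2n+2)], which tends to 0 as n → ∞.
The ratio tends to 0 regardless of x, hence R = ∞.

(−∞, ∞)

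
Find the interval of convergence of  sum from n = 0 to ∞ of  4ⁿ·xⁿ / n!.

Apply the ratio test: |a_{n+1}| / |a_n| = 4 · 1/(n+1), which tends to 0 as n → ∞.
The ratio tends to 0 regardless of x, hence R = ∞.

(−∞, ∞)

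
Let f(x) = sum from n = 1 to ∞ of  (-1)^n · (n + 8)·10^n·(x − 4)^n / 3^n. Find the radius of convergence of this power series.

R = 3/10

The ratio of consecutive coefficients is [((n+1) + 8)/(n + 8)] · 10/3 → 10/3.
Hence the series converges for |x − 4| < 1/(10/3) = 3/10, so the radius of convergence is 3/10.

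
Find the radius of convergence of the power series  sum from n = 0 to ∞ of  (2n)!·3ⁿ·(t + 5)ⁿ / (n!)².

R = 1/12

Ratio test: |a_{n+1}/a_n| = (2n+1)·(2n+2)/(n+1)² · 3 → 12 as n → ∞.
The series converges when 12 · |t + 5| < 1, giving R = 1/12.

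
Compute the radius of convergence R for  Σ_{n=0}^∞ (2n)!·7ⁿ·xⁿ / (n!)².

R = 1/28

The ratio of consecutive coefficients is (2n+1)·(2n+2)/(n+1)² · 7 → 28.
The series converges when 28 · |x| < 1, giving R = 1/28.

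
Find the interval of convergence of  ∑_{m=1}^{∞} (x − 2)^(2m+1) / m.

(1, 3)

By the ratio test, |a_{m+1}/a_m| = m/(m+1) → 1.
Since the exponent of (x − 2) increases by 2 each term, convergence requires |x − 2|² < 1, hence R = 1.
When x = 3, comparison with the harmonic series Σ 1/m shows the series diverges.
When x = 1, the terms are asymptotic to a nonzero constant times 1/m, so the series diverges by limit comparison with Σ 1/m.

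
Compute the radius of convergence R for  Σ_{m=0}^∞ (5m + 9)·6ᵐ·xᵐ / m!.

By the ratio test, |a_{m+1}/a_m| = (5(m+1) + 9)/(5m + 9) · 6 · 1/(m+1) → 0.
Since the limit is 0 < 1 for every x, the series converges on all of ℝ and R = ∞.

R = ∞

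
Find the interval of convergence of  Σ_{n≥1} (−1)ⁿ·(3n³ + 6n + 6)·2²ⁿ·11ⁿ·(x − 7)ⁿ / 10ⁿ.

(149/22, 159/22)

Apply the ratio test: |a_{n+1}| / |a_n| = [(3(n+1)³ + 6(n+1) + 6)/(3n³ + 6n + 6)] · 4·11/10, which tends to 22/5 as n → ∞.
Convergence for |x − 7| · 22/5 < 1, i.e. |x − 7| < 5/22. So R = 5/22.
When x = 159/22, the n-th term does not approach 0; divergence by the term test.
At x = 149/22: the n-th term does not approach 0; divergence by the term test.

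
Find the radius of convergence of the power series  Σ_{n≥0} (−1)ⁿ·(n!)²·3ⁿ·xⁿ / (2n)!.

R = 4/3

Ratio test: |a_{n+1}/a_n| = (n+1)²/[(2n+1)·(2n+2)] · 3 → 3/4 as n → ∞.
Hence the series converges for |x| < 1/(3/4) = 4/3, so the radius of convergence is 4/3.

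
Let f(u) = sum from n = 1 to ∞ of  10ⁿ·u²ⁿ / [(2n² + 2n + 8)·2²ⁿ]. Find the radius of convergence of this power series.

Ratio test: |a_{n+1}/a_n| = [(2n² + 2n + 8)/(2(n+1)² + 2(n+1) + 8)] · 10/4 → 5/2 as n → ∞.
Successive powers of u differ by 2, so the series converges when |u|² · 5/2 < 1, i.e. |u| < √(2/5). So R = √10/5.

R = √10/5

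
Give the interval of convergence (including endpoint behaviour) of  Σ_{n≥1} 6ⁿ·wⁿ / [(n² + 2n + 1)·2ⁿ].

[-1/3, 1/3]

Apply the ratio test: |a_{n+1}| / |a_n| = [(n² + 2n + 1)/((n+1)² + 2(n+1) + 1)] · 6/2, which tends to 3 as n → ∞.
Hence the series converges for |w| < 1/(3) = 1/3, so the radius of convergence is 1/3.
Check w = 1/3: absolute convergence follows by limit comparison with Σ 1/n².
Check w = -1/3: the terms are on the order of 1/n², so the series converges absolutely by comparison with the p-series (p = 2 > 1).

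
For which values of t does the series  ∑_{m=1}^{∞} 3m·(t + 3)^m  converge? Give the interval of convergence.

(-4, -2)

The ratio of consecutive coefficients is 3(m+1)/3m → 1.
So the series converges when |t + 3| < 1 and diverges when |t + 3| > 1; R = 1.
Check t = -2: the m-th term does not approach 0; divergence by the term test.
At t = -4: the terms have absolute value of order m, which does not tend to 0, so the series diverges by the divergence test.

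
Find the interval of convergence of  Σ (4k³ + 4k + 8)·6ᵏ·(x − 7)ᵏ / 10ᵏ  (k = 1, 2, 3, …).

Ratio test: |a_{k+1}/a_k| = [(4(k+1)³ + 4(k+1) + 8)/(4k³ + 4k + 8)] · 6/10 → 3/5 as k → ∞.
Hence the series converges for |x − 7| < 1/(3/5) = 5/3, so the radius of convergence is 5/3.
When x = 26/3, the terms have absolute value of order k³, which does not tend to 0, so the series diverges by the divergence test.
When x = 16/3, the terms have absolute value of order k³, which does not tend to 0, so the series diverges by the divergence test.

(16/3, 26/3)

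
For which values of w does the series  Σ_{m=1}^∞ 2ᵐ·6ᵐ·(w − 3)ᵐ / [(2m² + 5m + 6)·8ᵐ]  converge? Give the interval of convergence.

[7/3, 11/3]

Apply the ratio test: |a_{m+1}| / |a_m| = [(2m² + 5m + 6)/(2(m+1)² + 5(m+1) + 6)] · 2·6/8, which tends to 3/2 as m → ∞.
Convergence for |w − 3| · 3/2 < 1, i.e. |w − 3| < 2/3. So R = 2/3.
When w = 11/3, absolute convergence follows by limit comparison with Σ 1/m².
At w = 7/3: the terms are on the order of 1/m², so the series converges absolutely by comparison with the p-series (p = 2 > 1).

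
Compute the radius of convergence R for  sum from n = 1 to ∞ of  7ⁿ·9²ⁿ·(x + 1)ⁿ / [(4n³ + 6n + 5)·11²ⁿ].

R = 121/567

The ratio of consecutive coefficients is [(4n³ + 6n + 5)/(4(n+1)³ + 6(n+1) + 5)] · 7·81/121 → 567/121.
The series converges when 567/121 · |x + 1| < 1, giving R = 121/567.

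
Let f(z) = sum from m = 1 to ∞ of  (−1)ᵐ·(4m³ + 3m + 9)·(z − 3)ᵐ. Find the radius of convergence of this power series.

R = 1

By the ratio test, |a_{m+1}/a_m| = (4(m+1)³ + 3(m+1) + 9)/(4m³ + 3m + 9) → 1.
So the series converges when |z − 3| < 1 and diverges when |z − 3| > 1; R = 1.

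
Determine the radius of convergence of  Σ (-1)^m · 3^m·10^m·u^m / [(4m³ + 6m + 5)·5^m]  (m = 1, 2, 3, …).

The ratio of consecutive coefficients is [(4m³ + 6m + 5)/(4(m+1)³ + 6(m+1) + 5)] · 3·10/5 → 6.
Thus R = 1/(6) = 1/6.

R = 1/6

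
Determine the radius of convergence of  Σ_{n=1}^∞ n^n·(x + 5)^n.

By the Cauchy root test, |a_n|^(1/n) = n → ∞.
The root grows without bound, so R = 0 (convergence only at x = -5).

R = 0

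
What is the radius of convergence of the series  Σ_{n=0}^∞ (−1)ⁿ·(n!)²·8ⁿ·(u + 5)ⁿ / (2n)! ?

The ratio of consecutive coefficients is (n+1)²/[(2n+1)·(2n+2)] · 8 → 2.
Convergence for |u + 5| · 2 < 1, i.e. |u + 5| < 1/2. So R = 1/2.

R = 1/2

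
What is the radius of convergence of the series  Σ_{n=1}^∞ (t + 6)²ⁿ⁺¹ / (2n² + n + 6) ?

R = 1

By the ratio test, |a_{n+1}/a_n| = (2n² + n + 6)/(2(n+1)² + (n+1) + 6) → 1.
Writing y = (t + 6)², the series in y has radius 1, so |t + 6| < √(1) = 1 and R = 1.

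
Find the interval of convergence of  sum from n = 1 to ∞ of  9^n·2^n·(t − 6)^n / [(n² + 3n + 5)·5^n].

[103/18, 113/18]

The ratio of consecutive coefficients is [(n² + 3n + 5)/((n+1)² + 3(n+1) + 5)] · 9·2/5 → 18/5.
Convergence for |t − 6| · 18/5 < 1, i.e. |t − 6| < 5/18. So R = 5/18.
At t = 113/18: the terms are on the order of 1/n², so the series converges absolutely by comparison with the p-series (p = 2 > 1).
Endpoint t = 103/18: absolute convergence follows by limit comparison with Σ 1/n².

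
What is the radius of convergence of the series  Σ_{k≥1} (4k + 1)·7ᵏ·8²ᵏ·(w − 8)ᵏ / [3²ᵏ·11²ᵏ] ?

The ratio of consecutive coefficients is [(4(k+1) + 1)/(4k + 1)] · 7·64/(9·121) → 448/1089.
Convergence for |w − 8| · 448/1089 < 1, i.e. |w − 8| < 1089/448. So R = 1089/448.

R = 1089/448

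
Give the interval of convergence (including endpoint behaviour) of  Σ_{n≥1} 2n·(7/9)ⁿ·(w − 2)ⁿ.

Ratio test: |a_{n+1}/a_n| = [2(n+1)/2n] · 7/9 → 7/9 as n → ∞.
The series converges when 7/9 · |w − 2| < 1, giving R = 9/7.
At w = 23/7: the n-th term does not approach 0; divergence by the term test.
Endpoint w = 5/7: the n-th term does not approach 0; divergence by the term test.

(5/7, 23/7)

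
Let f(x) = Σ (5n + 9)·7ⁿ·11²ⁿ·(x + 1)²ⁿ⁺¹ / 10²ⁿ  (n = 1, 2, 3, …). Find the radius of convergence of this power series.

Ratio test: |a_{n+1}/a_n| = [(5(n+1) + 9)/(5n + 9)] · 7·121/100 → 847/100 as n → ∞.
Successive powers of (x + 1) differ by 2, so the series converges when |x + 1|² · 847/100 < 1, i.e. |x + 1| < √(100/847). So R = 10√7/77.

R = 10√7/77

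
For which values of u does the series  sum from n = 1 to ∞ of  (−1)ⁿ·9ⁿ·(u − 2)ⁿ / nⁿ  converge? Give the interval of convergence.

By the Cauchy root test, |a_n|^(1/n) = 9/n → 0.
Since the n-th root of |a_n| tends to 0, the series converges for all real u; R = ∞.

(−∞, ∞)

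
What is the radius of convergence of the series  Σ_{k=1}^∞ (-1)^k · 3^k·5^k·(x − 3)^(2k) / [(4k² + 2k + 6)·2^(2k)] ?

The ratio of consecutive coefficients is [(4k² + 2k + 6)/(4(k+1)² + 2(k+1) + 6)] · 3·5/4 → 15/4.
Writing y = (x − 3)², the series in y has radius 4/15, so |x − 3| < √(4/15) and R = 2√15/15.

R = 2√15/15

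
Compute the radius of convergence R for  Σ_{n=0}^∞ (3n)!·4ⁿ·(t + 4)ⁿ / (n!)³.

Apply the ratio test: |a_{n+1}| / |a_n| = (3n+1)·(3n+2)·(3n+3)/(n+1)³ · 4, which tends to 108 as n → ∞.
Convergence for |t + 4| · 108 < 1, i.e. |t + 4| < 1/108. So R = 1/108.

R = 1/108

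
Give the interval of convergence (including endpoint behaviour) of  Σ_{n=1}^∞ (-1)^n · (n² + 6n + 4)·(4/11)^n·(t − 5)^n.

(9/4, 31/4)

Ratio test: |a_{n+1}/a_n| = [((n+1)² + 6(n+1) + 4)/(n² + 6n + 4)] · 4/11 → 4/11 as n → ∞.
Hence the series converges for |t − 5| < 1/(4/11) = 11/4, so the radius of convergence is 11/4.
At t = 31/4: the terms do not tend to 0, so the series diverges.
Check t = 9/4: the terms do not tend to 0, so the series diverges.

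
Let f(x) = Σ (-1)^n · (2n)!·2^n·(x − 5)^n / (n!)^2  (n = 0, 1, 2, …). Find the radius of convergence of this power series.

R = 1/8

The ratio of consecutive coefficients is (2n+1)·(2n+2)/(n+1)² · 2 → 8.
The series converges when 8 · |x − 5| < 1, giving R = 1/8.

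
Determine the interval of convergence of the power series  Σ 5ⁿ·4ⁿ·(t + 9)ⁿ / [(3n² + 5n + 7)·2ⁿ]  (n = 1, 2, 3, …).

[-91/10, -89/10]

Apply the ratio test: |a_{n+1}| / |a_n| = [(3n² + 5n + 7)/(3(n+1)² + 5(n+1) + 7)] · 5·4/2, which tends to 10 as n → ∞.
Hence the series converges for |t + 9| < 1/(10) = 1/10, so the radius of convergence is 1/10.
Check t = -89/10: the series is dominated by a constant times Σ 1/n², which converges (p = 2 > 1).
When t = -91/10, the terms are on the order of 1/n², so the series converges absolutely by comparison with the p-series (p = 2 > 1).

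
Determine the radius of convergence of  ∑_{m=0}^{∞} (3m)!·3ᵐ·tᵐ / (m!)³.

R = 1/81

By the ratio test, |a_{m+1}/a_m| = (3m+1)·(3m+2)·(3m+3)/(m+1)³ · 3 → 81.
Convergence for |t| · 81 < 1, i.e. |t| < 1/81. So R = 1/81.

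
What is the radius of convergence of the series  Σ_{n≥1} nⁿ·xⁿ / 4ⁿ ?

Applying the root test, |a_n|^(1/n) = n/4 → ∞.
Since the n-th root of |a_n| is unbounded, the series converges only at x = 0; R = 0.

R = 0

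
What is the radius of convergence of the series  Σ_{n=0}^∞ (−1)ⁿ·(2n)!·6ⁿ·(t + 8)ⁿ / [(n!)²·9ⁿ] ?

By the ratio test, |a_{n+1}/a_n| = (2n+1)·(2n+2)/(n+1)² · 6/9 → 8/3.
The series converges when 8/3 · |t + 8| < 1, giving R = 3/8.

R = 3/8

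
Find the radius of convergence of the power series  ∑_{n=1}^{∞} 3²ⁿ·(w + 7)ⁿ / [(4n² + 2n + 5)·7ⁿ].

Ratio test: |a_{n+1}/a_n| = [(4n² + 2n + 5)/(4(n+1)² + 2(n+1) + 5)] · 9/7 → 9/7 as n → ∞.
The series converges when 9/7 · |w + 7| < 1, giving R = 7/9.

R = 7/9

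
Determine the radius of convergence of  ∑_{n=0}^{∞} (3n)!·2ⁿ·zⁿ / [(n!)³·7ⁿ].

Apply the ratio test: |a_{n+1}| / |a_n| = (3n+1)·(3n+2)·(3n+3)/(n+1)³ · 2/7, which tends to 54/7 as n → ∞.
The series converges when 54/7 · |z| < 1, giving R = 7/54.

R = 7/54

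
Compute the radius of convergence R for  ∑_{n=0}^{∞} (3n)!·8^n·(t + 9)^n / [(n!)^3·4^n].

R = 1/54

The ratio of consecutive coefficients is (3n+1)·(3n+2)·(3n+3)/(n+1)³ · 8/4 → 54.
Convergence for |t + 9| · 54 < 1, i.e. |t + 9| < 1/54. So R = 1/54.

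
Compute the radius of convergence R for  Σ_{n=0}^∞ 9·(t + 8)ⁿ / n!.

Apply the ratio test: |a_{n+1}| / |a_n| = 9/9 · 1/(n+1), which tends to 0 as n → ∞.
The limit is 0, so the series converges for all t; R = ∞.

R = ∞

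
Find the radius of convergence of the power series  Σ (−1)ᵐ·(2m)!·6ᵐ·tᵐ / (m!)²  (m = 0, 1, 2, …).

R = 1/24

Ratio test: |a_{m+1}/a_m| = (2m+1)·(2m+2)/(m+1)² · 6 → 24 as m → ∞.
Thus R = 1/(24) = 1/24.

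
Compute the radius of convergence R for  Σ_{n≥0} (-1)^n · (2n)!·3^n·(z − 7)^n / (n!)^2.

R = 1/12

The ratio of consecutive coefficients is (2n+1)·(2n+2)/(n+1)² · 3 → 12.
Convergence for |z − 7| · 12 < 1, i.e. |z − 7| < 1/12. So R = 1/12.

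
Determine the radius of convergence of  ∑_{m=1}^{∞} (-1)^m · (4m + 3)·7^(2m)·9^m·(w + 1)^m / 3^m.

Ratio test: |a_{m+1}/a_m| = [(4(m+1) + 3)/(4m + 3)] · 49·9/3 → 147 as m → ∞.
Thus R = 1/(147) = 1/147.

R = 1/147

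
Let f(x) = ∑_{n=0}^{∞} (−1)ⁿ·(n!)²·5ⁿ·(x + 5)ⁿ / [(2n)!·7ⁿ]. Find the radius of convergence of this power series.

R = 28/5

Apply the ratio test: |a_{n+1}| / |a_n| = (n+1)²/[(2n+1)·(2n+2)] · 5/7, which tends to 5/28 as n → ∞.
Convergence for |x + 5| · 5/28 < 1, i.e. |x + 5| < 28/5. So R = 28/5.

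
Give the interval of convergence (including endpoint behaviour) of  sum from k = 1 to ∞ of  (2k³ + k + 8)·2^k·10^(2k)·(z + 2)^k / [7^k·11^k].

(-477/200, -323/200)

Ratio test: |a_{k+1}/a_k| = [(2(k+1)³ + (k+1) + 8)/(2k³ + k + 8)] · 2·100/(7·11) → 200/77 as k → ∞.
Hence the series converges for |z + 2| < 1/(200/77) = 77/200, so the radius of convergence is 77/200.
Check z = -323/200: the terms have absolute value of order k³, which does not tend to 0, so the series diverges by the divergence test.
Endpoint z = -477/200: the terms do not tend to 0, so the series diverges.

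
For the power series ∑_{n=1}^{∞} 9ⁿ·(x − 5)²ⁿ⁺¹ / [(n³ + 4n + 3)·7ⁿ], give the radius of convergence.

R = √7/3

Apply the ratio test: |a_{n+1}| / |a_n| = [(n³ + 4n + 3)/((n+1)³ + 4(n+1) + 3)] · 9/7, which tends to 9/7 as n → ∞.
Since the exponent of (x − 5) increases by 2 each term, convergence requires |x − 5|² < 7/9, hence R = √7/3.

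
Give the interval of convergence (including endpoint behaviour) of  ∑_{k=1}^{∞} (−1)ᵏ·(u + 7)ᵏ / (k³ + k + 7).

[-8, -6]

Apply the ratio test: |a_{k+1}| / |a_k| = (k³ + k + 7)/((k+1)³ + (k+1) + 7), which tends to 1 as k → ∞.
Convergence for |u + 7| < 1, so R = 1.
When u = -6, absolute convergence follows by limit comparison with Σ 1/k³.
Check u = -8: the terms are on the order of 1/k³, so the series converges absolutely by comparison with the p-series (p = 3 > 1).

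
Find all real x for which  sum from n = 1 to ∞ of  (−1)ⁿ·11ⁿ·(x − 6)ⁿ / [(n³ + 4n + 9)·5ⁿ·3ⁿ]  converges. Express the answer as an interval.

The ratio of consecutive coefficients is [(n³ + 4n + 9)/((n+1)³ + 4(n+1) + 9)] · 11/(5·3) → 11/15.
Convergence for |x − 6| · 11/15 < 1, i.e. |x − 6| < 15/11. So R = 15/11.
Check x = 81/11: the terms are on the order of 1/n³, so the series converges absolutely by comparison with the p-series (p = 3 > 1).
When x = 51/11, the series is dominated by a constant times Σ 1/n³, which converges (p = 3 > 1).

[51/11, 81/11]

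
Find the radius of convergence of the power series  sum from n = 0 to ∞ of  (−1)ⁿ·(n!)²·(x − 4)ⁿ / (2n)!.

R = 4

By the ratio test, |a_{n+1}/a_n| = (n+1)²/[(2n+1)·(2n+2)] → 1/4.
The series converges when 1/4 · |x − 4| < 1, giving R = 4.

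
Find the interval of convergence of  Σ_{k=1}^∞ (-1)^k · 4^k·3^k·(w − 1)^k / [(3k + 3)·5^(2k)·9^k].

The ratio of consecutive coefficients is [(3k + 3)/(3(k+1) + 3)] · 4·3/(25·9) → 4/75.
Thus R = 1/(4/75) = 75/4.
When w = 79/4, an alternating series whose terms decrease to 0 in absolute value, so it converges by the Leibniz criterion.
At w = -71/4: comparison with the harmonic series Σ 1/k shows the series diverges.

(-71/4, 79/4]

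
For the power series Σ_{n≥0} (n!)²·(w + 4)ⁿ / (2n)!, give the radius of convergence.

The ratio of consecutive coefficients is (n+1)²/[(2n+1)·(2n+2)] → 1/4.
Thus R = 1/(1/4) = 4.

R = 4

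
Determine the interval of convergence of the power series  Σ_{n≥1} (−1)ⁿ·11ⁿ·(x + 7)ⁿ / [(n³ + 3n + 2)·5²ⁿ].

Apply the ratio test: |a_{n+1}| / |a_n| = [(n³ + 3n + 2)/((n+1)³ + 3(n+1) + 2)] · 11/25, which tends to 11/25 as n → ∞.
The series converges when 11/25 · |x + 7| < 1, giving R = 25/11.
When x = -52/11, the terms are on the order of 1/n³, so the series converges absolutely by comparison with the p-series (p = 3 > 1).
At x = -102/11: the series is dominated by a constant times Σ 1/n³, which converges (p = 3 > 1).

[-102/11, -52/11]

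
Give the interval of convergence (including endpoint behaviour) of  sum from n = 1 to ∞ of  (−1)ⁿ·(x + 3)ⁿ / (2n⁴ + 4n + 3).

[-4, -2]

Ratio test: |a_{n+1}/a_n| = (2n⁴ + 4n + 3)/(2(n+1)⁴ + 4(n+1) + 3) → 1 as n → ∞.
Convergence for |x + 3| < 1, so R = 1.
At x = -2: absolute convergence follows by limit comparison with Σ 1/n⁴.
Endpoint x = -4: the terms are on the order of 1/n⁴, so the series converges absolutely by comparison with the p-series (p = 4 > 1).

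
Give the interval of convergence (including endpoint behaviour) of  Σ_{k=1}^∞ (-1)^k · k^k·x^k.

{0}

By the Cauchy root test, |a_k|^(1/k) = k → ∞.
The root grows without bound, so R = 0 (convergence only at x = 0).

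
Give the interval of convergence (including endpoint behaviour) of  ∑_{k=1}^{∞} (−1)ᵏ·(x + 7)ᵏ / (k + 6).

By the ratio test, |a_{k+1}/a_k| = (k + 6)/((k+1) + 6) → 1.
So the series converges when |x + 7| < 1 and diverges when |x + 7| > 1; R = 1.
Endpoint x = -6: the terms alternate in sign and decrease monotonically to 0 in absolute value (size ~ c/k), so the alternating series test gives convergence.
When x = -8, the terms behave like c/k; limit comparison with the harmonic series gives divergence.

(-8, -6]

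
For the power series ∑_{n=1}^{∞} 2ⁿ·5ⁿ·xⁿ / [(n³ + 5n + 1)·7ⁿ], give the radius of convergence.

Apply the ratio test: |a_{n+1}| / |a_n| = [(n³ + 5n + 1)/((n+1)³ + 5(n+1) + 1)] · 2·5/7, which tends to 10/7 as n → ∞.
Convergence for |x| · 10/7 < 1, i.e. |x| < 7/10. So R = 7/10.

R = 7/10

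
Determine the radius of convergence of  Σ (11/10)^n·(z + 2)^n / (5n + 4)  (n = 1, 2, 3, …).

R = 10/11

By the ratio test, |a_{n+1}/a_n| = [(5n + 4)/(5(n+1) + 4)] · 11/10 → 11/10.
The series converges when 11/10 · |z + 2| < 1, giving R = 10/11.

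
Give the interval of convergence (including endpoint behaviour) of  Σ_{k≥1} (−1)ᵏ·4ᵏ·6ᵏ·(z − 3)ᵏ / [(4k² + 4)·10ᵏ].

[31/12, 41/12]

The ratio of consecutive coefficients is [(4k² + 4)/(4(k+1)² + 4)] · 4·6/10 → 12/5.
The series converges when 12/5 · |z − 3| < 1, giving R = 5/12.
Endpoint z = 41/12: absolute convergence follows by limit comparison with Σ 1/k².
Check z = 31/12: absolute convergence follows by limit comparison with Σ 1/k².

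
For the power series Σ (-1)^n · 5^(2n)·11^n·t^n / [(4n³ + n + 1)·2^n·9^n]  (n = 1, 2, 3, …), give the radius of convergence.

Ratio test: |a_{n+1}/a_n| = [(4n³ + n + 1)/(4(n+1)³ + (n+1) + 1)] · 25·11/(2·9) → 275/18 as n → ∞.
Hence the series converges for |t| < 1/(275/18) = 18/275, so the radius of convergence is 18/275.

R = 18/275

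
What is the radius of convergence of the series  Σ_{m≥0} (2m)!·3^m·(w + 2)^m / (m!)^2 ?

R = 1/12

The ratio of consecutive coefficients is (2m+1)·(2m+2)/(m+1)² · 3 → 12.
Thus R = 1/(12) = 1/12.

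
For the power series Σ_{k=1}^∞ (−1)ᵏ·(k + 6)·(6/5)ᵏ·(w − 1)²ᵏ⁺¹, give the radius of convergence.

R = √30/6

Apply the ratio test: |a_{k+1}| / |a_k| = [((k+1) + 6)/(k + 6)] · 6/5, which tends to 6/5 as k → ∞.
Since the exponent of (w − 1) increases by 2 each term, convergence requires |w − 1|² < 5/6, hence R = √30/6.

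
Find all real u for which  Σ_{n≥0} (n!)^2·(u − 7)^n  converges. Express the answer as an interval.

{7}

Ratio test: |a_{n+1}/a_n| = (n+1)² → ∞ as n → ∞.
The ratio grows without bound, so the series diverges whenever (u − 7) ≠ 0; it converges only at u = 7. R = 0.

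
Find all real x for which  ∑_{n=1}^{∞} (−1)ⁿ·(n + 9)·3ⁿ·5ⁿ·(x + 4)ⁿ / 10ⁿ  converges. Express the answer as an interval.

The ratio of consecutive coefficients is [((n+1) + 9)/(n + 9)] · 3·5/10 → 3/2.
Thus R = 1/(3/2) = 2/3.
Endpoint x = -10/3: the terms do not tend to 0, so the series diverges.
Endpoint x = -14/3: the terms do not tend to 0, so the series diverges.

(-14/3, -10/3)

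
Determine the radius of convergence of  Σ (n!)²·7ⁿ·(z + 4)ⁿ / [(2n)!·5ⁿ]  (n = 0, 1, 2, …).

R = 20/7

Apply the ratio test: |a_{n+1}| / |a_n| = (n+1)²/[(2n+1)·(2n+2)] · 7/5, which tends to 7/20 as n → ∞.
Thus R = 1/(7/20) = 20/7.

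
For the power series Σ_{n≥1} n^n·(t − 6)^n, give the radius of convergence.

R = 0

Applying the root test, |a_n|^(1/n) = n → ∞.
The root grows without bound, so R = 0 (convergence only at t = 6).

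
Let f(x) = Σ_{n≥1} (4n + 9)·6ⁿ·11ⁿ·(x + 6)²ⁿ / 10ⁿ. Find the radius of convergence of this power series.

R = √165/33

Apply the ratio test: |a_{n+1}| / |a_n| = [(4(n+1) + 9)/(4n + 9)] · 6·11/10, which tends to 33/5 as n → ∞.
Writing y = (x + 6)², the series in y has radius 5/33, so |x + 6| < √(5/33) and R = √165/33.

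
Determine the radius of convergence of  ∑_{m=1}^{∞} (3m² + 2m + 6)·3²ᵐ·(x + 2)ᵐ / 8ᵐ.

R = 8/9

The ratio of consecutive coefficients is [(3(m+1)² + 2(m+1) + 6)/(3m² + 2m + 6)] · 9/8 → 9/8.
The series converges when 9/8 · |x + 2| < 1, giving R = 8/9.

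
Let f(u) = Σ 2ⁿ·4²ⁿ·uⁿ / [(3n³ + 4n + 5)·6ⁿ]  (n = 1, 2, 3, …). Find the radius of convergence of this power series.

Ratio test: |a_{n+1}/a_n| = [(3n³ + 4n + 5)/(3(n+1)³ + 4(n+1) + 5)] · 2·16/6 → 16/3 as n → ∞.
The series converges when 16/3 · |u| < 1, giving R = 3/16.

R = 3/16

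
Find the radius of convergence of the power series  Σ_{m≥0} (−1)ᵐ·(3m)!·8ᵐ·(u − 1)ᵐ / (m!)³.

R = 1/216

By the ratio test, |a_{m+1}/a_m| = (3m+1)·(3m+2)·(3m+3)/(m+1)³ · 8 → 216.
Thus R = 1/(216) = 1/216.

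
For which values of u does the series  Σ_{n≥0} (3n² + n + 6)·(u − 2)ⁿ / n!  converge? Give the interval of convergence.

The ratio of consecutive coefficients is (3(n+1)² + (n+1) + 6)/(3n² + n + 6) · 1/(n+1) → 0.
The limit is 0, so the series converges for all u; R = ∞.

(−∞, ∞)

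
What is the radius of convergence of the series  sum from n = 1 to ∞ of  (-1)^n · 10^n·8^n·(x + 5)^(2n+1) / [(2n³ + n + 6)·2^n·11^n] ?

R = √110/20

Apply the ratio test: |a_{n+1}| / |a_n| = [(2n³ + n + 6)/(2(n+1)³ + (n+1) + 6)] · 10·8/(2·11), which tends to 40/11 as n → ∞.
Writing y = (x + 5)², the series in y has radius 11/40, so |x + 5| < √(11/40) and R = √110/20.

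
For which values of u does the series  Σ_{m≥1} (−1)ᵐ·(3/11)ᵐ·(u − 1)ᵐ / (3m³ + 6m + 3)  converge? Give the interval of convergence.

Ratio test: |a_{m+1}/a_m| = [(3m³ + 6m + 3)/(3(m+1)³ + 6(m+1) + 3)] · 3/11 → 3/11 as m → ∞.
Convergence for |u − 1| · 3/11 < 1, i.e. |u − 1| < 11/3. So R = 11/3.
Endpoint u = 14/3: absolute convergence follows by limit comparison with Σ 1/m³.
When u = -8/3, the terms are on the order of 1/m³, so the series converges absolutely by comparison with the p-series (p = 3 > 1).

[-8/3, 14/3]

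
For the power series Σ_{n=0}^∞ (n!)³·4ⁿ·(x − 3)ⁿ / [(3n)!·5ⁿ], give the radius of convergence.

Apply the ratio test: |a_{n+1}| / |a_n| = (n+1)³/[(3n+1)·(3n+2)·(3n+3)] · 4/5, which tends to 4/135 as n → ∞.
Hence the series converges for |x − 3| < 1/(4/135) = 135/4, so the radius of convergence is 135/4.

R = 135/4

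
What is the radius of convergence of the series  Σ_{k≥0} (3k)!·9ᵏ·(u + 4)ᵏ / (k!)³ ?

R = 1/243

Apply the ratio test: |a_{k+1}| / |a_k| = (3k+1)·(3k+2)·(3k+3)/(k+1)³ · 9, which tends to 243 as k → ∞.
Hence the series converges for |u + 4| < 1/(243) = 1/243, so the radius of convergence is 1/243.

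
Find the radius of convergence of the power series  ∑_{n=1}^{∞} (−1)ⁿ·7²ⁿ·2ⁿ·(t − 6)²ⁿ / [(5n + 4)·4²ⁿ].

The ratio of consecutive coefficients is [(5n + 4)/(5(n+1) + 4)] · 49·2/16 → 49/8.
Since the exponent of (t − 6) increases by 2 each term, convergence requires |t − 6|² < 8/49, hence R = 2√2/7.

R = 2√2/7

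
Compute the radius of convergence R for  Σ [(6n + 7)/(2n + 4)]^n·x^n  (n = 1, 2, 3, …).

Applying the root test, |a_n|^(1/n) = (6n + 7)/(2n + 4) → 3.
The series converges when 3 · |x| < 1, giving R = 1/3.

R = 1/3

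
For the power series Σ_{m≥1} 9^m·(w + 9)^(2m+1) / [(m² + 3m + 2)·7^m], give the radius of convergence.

R = √7/3

Apply the ratio test: |a_{m+1}| / |a_m| = [(m² + 3m + 2)/((m+1)² + 3(m+1) + 2)] · 9/7, which tends to 9/7 as m → ∞.
Since the exponent of (w + 9) increases by 2 each term, convergence requires |w + 9|² < 7/9, hence R = √7/3.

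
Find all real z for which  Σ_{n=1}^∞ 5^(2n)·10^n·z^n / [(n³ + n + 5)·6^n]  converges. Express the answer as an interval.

[-3/125, 3/125]

By the ratio test, |a_{n+1}/a_n| = [(n³ + n + 5)/((n+1)³ + (n+1) + 5)] · 25·10/6 → 125/3.
The series converges when 125/3 · |z| < 1, giving R = 3/125.
Check z = 3/125: the terms are on the order of 1/n³, so the series converges absolutely by comparison with the p-series (p = 3 > 1).
Endpoint z = -3/125: absolute convergence follows by limit comparison with Σ 1/n³.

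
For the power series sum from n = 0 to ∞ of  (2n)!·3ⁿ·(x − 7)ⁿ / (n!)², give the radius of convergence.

By the ratio test, |a_{n+1}/a_n| = (2n+1)·(2n+2)/(n+1)² · 3 → 12.
Hence the series converges for |x − 7| < 1/(12) = 1/12, so the radius of convergence is 1/12.

R = 1/12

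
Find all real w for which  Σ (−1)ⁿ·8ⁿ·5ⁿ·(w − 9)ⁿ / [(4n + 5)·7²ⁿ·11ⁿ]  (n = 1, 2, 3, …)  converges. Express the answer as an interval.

Ratio test: |a_{n+1}/a_n| = [(4n + 5)/(4(n+1) + 5)] · 8·5/(49·11) → 40/539 as n → ∞.
Convergence for |w − 9| · 40/539 < 1, i.e. |w − 9| < 539/40. So R = 539/40.
Endpoint w = 899/40: the terms alternate in sign and decrease monotonically to 0 in absolute value (size ~ c/n), so the alternating series test gives convergence.
Endpoint w = -179/40: the terms are asymptotic to a nonzero constant times 1/n, so the series diverges by limit comparison with Σ 1/n.

(-179/40, 899/40]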